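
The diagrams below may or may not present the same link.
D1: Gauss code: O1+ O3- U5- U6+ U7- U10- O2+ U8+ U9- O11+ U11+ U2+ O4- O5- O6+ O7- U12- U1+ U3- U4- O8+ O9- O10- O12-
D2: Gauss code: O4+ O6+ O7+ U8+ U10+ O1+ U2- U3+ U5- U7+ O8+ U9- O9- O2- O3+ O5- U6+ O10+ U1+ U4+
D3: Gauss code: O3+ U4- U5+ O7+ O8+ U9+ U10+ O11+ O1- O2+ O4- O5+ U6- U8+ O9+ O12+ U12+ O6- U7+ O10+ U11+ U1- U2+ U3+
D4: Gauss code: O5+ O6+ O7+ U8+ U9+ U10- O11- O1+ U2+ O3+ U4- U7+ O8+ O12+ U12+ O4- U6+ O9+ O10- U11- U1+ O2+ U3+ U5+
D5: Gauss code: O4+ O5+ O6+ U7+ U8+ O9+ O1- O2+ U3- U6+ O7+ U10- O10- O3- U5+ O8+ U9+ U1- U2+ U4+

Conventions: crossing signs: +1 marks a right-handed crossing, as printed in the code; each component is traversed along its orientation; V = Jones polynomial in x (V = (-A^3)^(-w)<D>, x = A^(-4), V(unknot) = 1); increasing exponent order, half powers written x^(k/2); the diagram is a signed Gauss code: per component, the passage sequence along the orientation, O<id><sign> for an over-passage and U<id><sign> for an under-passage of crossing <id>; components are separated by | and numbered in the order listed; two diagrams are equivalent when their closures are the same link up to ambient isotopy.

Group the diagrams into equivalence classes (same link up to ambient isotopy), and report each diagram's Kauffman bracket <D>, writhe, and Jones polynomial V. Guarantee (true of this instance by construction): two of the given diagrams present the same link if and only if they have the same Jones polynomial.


equivalence classes: {D1} | {D2, D3, D4, D5}
D1 (bracket A^-2 + A^6 - A^10; 12 crossings at w = -2): V = -x^-4 + x^-3 + x^-1
D2 (bracket -A^-12 + A^-8 - A^-4 + 2 - A^4 + A^8; 10 crossings at w = +4): V = x - x^2 + 2x^3 - x^4 + x^5 - x^6
V(D3) = x - x^2 + 2x^3 - x^4 + x^5 - x^6  [12 crossings, <D> = -A^-6 + A^-2 - A^2 + 2A^6 - A^10 + A^14, w = +6]
V(D4) = x - x^2 + 2x^3 - x^4 + x^5 - x^6  [12 crossings, <D> = -A^-6 + A^-2 - A^2 + 2A^6 - A^10 + A^14, w = +6]
D5 (bracket -A^-12 + A^-8 - A^-4 + 2 - A^4 + A^8; 10 crossings at w = +4): V = x - x^2 + 2x^3 - x^4 + x^5 - x^6
key observation: V(x) takes 2 values over 5 diagrams, fixing the grouping


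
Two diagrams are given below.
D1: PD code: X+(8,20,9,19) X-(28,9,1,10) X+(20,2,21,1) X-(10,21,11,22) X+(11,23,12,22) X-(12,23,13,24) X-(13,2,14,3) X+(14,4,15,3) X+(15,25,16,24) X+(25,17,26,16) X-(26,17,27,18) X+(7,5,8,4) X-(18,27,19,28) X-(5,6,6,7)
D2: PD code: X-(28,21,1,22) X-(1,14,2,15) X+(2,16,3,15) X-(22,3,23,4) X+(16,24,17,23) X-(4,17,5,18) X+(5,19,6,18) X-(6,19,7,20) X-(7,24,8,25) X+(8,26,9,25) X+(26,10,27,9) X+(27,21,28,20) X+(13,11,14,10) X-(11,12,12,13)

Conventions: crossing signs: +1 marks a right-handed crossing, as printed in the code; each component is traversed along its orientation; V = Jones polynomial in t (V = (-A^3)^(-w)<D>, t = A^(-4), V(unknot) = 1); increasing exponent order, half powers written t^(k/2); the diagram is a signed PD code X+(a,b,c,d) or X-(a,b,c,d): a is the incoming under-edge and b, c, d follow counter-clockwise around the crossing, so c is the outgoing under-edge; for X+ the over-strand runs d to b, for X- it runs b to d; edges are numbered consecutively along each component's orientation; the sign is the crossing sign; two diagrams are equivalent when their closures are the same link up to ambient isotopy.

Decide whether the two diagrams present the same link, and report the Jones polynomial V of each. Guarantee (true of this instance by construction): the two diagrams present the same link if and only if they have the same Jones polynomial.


equivalent: yes
D1 (bracket A^-8 - A^-4 + 1 - A^4 + A^8; 14 crossings at w = 0): V = t^-2 - t^-1 + 1 - t + t^2
V(D2) = t^-2 - t^-1 + 1 - t + t^2  (w 0, c 14, <D> = A^-8 - A^-4 + 1 - A^4 + A^8)
key observation: all 2 diagrams share one V(t), hence one class


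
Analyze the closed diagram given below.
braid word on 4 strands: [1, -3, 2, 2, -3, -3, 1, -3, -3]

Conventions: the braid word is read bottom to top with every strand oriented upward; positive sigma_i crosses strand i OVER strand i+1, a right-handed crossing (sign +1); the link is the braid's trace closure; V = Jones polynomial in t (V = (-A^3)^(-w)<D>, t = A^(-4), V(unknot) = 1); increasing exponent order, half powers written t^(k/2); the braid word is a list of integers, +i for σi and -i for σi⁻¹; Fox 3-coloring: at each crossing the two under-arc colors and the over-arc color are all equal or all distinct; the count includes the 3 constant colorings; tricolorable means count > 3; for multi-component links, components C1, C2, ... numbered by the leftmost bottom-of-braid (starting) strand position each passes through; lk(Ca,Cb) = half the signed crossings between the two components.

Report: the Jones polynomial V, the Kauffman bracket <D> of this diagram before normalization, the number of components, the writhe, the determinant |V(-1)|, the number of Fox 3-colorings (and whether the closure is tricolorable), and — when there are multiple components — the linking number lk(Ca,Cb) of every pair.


V(t) = -t^-6 + t^-5 - 3t^-4 + 3t^-3 - 3t^-2 + 4t^-1 - 1 + 3t + t^3
bracket: -A^-15 - 3A^-7 + A^-3 - 4A + 3A^5 - 3A^9 + 3A^13 - A^17 + A^21, w = -1
3 components, writhe -1, over 9 crossings
lk(C1,C2) = +1
linking number lk(C1,C3) = +1
lk(C2,C3): 0
det 20, colorings 3 of 3^9 — not tricolorable
observation: det 20 = |V(-1)|; not divisible by 3, so not tricolorable


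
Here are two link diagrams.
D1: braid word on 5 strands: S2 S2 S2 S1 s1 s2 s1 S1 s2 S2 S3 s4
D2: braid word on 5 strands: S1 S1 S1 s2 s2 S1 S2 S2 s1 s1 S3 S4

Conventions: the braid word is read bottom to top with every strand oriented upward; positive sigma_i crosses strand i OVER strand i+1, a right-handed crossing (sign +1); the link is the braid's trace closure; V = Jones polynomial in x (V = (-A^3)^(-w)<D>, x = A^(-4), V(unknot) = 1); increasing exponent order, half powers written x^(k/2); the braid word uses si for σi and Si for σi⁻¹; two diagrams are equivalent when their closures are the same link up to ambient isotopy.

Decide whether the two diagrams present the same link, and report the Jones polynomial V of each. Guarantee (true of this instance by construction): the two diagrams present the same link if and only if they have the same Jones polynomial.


same link: no
V(D1) = x^-3 + x^-2 + x^-1 + 1  [12 crossings, <D> = A^-6 + A^-2 + A^2 + A^6, w = -2]
D2 (bracket 2A^-12 + A^-4 + A^4; 12 crossings at w = -4): V = x^-4 + x^-2 + 2
note: 2 classes among 2 diagrams; unequal V(x) rules out equality


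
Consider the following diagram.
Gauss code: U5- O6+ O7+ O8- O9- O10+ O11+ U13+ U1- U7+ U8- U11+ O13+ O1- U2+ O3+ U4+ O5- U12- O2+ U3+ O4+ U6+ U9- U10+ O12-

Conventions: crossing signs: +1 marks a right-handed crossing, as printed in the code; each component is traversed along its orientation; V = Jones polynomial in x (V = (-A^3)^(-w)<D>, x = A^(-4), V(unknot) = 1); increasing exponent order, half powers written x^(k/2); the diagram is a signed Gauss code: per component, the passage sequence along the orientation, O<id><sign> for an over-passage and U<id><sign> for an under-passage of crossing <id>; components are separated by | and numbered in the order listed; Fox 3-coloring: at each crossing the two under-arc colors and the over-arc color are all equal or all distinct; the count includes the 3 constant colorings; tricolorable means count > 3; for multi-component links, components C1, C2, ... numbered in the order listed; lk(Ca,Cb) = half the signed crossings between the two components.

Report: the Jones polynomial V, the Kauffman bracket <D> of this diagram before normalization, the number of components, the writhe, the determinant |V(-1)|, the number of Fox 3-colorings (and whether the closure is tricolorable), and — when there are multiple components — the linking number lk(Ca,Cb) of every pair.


Jones polynomial: V(x) = x^-1 - 1 + 2x - 2x^2 + 2x^3 - 2x^4 + x^5
<D> = -A^-11 + 2A^-7 - 2A^-3 + 2A - 2A^5 + A^9 - A^13; writhe +3
components 1, writhe +3 (13 crossings)
3-colorings: 3 of 3^13, det 11 — not tricolorable
note: w = +3 (over 13 crossings) is diagram-only; (-A^3)^(-3) removes it from V


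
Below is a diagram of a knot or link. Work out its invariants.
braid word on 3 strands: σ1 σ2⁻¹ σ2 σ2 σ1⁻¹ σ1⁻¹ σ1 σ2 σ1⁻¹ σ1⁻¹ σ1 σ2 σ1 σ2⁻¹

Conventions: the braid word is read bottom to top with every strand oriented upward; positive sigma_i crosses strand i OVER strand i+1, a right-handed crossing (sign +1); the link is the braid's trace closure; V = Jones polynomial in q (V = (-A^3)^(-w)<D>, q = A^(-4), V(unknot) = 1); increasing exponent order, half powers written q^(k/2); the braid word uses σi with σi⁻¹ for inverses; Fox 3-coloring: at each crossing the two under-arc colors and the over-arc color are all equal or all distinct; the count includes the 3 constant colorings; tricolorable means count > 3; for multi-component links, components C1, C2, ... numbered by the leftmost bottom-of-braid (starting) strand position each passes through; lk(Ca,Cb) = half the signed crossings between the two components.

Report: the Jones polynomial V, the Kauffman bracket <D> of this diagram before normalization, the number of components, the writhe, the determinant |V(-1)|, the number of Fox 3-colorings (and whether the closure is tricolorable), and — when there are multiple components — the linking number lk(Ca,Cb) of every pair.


V(q) = -q^-1 + 2 - q + 2q^2 - q^3 + q^4 - q^5
bracket: -A^-14 + A^-10 - A^-6 + 2A^-2 - A^2 + 2A^6 - A^10, w = +2
1 component, writhe +2, over 14 crossings
det 9, colorings 9 of 3^14 — tricolorable
observation: w = +2 shifts under R1 moves; the (-A^3)^(-2) factor cancels that in V


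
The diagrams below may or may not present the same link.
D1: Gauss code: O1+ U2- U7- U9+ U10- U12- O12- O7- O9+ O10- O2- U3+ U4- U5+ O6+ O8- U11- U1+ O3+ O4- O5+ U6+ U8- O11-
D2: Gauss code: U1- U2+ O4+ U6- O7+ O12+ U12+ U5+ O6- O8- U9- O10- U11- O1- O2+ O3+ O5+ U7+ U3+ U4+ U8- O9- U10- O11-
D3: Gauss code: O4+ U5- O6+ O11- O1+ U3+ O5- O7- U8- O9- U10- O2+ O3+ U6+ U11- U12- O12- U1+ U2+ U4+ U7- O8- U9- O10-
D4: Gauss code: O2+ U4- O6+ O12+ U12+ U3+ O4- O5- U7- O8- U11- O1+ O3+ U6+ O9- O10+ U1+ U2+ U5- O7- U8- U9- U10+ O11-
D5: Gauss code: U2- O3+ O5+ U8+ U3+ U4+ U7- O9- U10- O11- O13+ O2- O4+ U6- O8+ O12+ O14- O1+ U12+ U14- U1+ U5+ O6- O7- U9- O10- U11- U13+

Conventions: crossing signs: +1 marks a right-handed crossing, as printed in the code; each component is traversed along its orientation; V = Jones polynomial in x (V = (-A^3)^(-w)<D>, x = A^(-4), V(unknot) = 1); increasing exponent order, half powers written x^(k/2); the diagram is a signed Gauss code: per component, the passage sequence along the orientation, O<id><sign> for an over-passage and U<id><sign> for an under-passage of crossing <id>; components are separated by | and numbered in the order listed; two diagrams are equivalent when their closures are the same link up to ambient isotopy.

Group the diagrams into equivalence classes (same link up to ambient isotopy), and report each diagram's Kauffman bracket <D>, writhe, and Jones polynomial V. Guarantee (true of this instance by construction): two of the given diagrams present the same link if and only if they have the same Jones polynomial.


classes: {D1} | {D2, D3, D4, D5}
V(D1) = 1  [12 crossings, <D> = A^-6, w = -2]
V(D2) = x^-5 - 2x^-4 + 2x^-3 - 2x^-2 + 2x^-1 - 1 + x  (w 0, c 12, <D> = A^-4 - 1 + 2A^4 - 2A^8 + 2A^12 - 2A^16 + A^20)
V(D3) = x^-5 - 2x^-4 + 2x^-3 - 2x^-2 + 2x^-1 - 1 + x  [12 crossings, <D> = A^-10 - A^-6 + 2A^-2 - 2A^2 + 2A^6 - 2A^10 + A^14, w = -2]
V(D4) = x^-5 - 2x^-4 + 2x^-3 - 2x^-2 + 2x^-1 - 1 + x  [12 crossings, <D> = A^-4 - 1 + 2A^4 - 2A^8 + 2A^12 - 2A^16 + A^20, w = 0]
D5 (bracket A^-4 - 1 + 2A^4 - 2A^8 + 2A^12 - 2A^16 + A^20; 14 crossings at w = 0): V = x^-5 - 2x^-4 + 2x^-3 - 2x^-2 + 2x^-1 - 1 + x
note: comparing 5 Jones polynomials yields 2 groups


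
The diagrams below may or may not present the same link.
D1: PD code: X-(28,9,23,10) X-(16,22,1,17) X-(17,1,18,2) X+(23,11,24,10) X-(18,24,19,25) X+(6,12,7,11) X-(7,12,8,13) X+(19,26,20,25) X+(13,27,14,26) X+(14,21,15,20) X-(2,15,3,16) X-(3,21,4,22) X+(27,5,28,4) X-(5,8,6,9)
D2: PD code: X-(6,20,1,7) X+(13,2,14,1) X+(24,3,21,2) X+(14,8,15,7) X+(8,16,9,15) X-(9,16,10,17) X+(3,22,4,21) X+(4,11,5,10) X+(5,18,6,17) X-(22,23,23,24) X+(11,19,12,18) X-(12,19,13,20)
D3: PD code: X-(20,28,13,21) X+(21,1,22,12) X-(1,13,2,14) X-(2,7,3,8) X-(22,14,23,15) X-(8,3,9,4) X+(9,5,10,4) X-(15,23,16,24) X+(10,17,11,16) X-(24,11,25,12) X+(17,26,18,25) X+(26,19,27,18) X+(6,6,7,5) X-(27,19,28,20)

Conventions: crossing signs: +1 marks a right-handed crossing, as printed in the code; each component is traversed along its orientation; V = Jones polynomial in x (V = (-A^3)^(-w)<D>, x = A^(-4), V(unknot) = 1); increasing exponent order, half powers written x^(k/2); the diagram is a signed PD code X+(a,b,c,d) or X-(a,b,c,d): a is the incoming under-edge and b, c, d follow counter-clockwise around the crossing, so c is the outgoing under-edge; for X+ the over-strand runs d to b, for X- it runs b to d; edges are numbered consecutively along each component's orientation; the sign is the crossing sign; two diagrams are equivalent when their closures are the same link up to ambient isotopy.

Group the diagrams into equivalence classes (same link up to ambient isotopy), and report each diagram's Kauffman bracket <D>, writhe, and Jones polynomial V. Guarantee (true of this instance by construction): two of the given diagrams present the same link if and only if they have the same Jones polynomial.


grouping into links: {D1} | {D2} | {D3}
V(D1) = x^-2 + 2 + x^2  (w -2, c 14, <D> = A^-14 + 2A^-6 + A^2)
V(D2) = x + 2x^3 + x^5  (w +4, c 12, <D> = A^-8 + 2 + A^8)
D3 (bracket A^-6 + A^-2 + A^2 + A^6; 14 crossings at w = -2): V = x^-3 + x^-2 + x^-1 + 1
why: 3 values of V(x) split the 3 diagrams


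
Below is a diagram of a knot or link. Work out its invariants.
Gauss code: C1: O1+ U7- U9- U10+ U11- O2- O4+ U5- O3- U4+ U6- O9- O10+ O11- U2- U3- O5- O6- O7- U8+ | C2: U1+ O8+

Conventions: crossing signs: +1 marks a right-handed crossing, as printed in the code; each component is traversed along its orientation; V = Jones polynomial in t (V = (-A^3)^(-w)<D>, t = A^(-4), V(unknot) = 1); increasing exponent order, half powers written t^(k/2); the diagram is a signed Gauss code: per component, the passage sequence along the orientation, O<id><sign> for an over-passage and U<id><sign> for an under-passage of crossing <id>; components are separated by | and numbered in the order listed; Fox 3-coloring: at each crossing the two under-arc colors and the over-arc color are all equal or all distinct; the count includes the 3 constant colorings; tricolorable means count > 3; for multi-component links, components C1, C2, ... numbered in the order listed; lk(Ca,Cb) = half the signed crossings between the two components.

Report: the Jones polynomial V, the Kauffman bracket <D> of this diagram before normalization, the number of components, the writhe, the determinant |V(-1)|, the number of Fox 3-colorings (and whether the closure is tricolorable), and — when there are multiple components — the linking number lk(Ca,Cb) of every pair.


V = t^(-11/2) - t^(-9/2) + 2t^(-7/2) - 3t^(-5/2) + 2t^(-3/2) - 3t^(-1/2) + t^(1/2) - t^(3/2)
<D> = A^-15 - A^-11 + 3A^-7 - 2A^-3 + 3A - 2A^5 + A^9 - A^13 (w = -3)
2 components over 11 crossings, w = -3
lk(C1,C2): +1
3 Fox colorings among 3^11, |V(-1)| = 14: not tricolorable
why: the 1 component pair carries total linking +1


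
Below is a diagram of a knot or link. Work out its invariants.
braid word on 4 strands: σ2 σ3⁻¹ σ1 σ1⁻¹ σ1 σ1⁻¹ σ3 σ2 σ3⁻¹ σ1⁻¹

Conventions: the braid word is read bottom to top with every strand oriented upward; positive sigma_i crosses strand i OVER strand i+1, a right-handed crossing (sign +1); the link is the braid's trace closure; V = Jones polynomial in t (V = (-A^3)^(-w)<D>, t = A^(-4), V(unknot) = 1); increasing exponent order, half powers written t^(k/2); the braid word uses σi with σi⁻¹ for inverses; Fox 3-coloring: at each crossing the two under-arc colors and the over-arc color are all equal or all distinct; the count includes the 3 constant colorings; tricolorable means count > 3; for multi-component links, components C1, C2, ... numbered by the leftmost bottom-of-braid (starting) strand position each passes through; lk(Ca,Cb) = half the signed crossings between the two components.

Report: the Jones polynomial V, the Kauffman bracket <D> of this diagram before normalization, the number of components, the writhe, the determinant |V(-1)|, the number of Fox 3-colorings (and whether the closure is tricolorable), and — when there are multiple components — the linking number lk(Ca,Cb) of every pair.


V = -t^(1/2) - t^(5/2)
<D> = -A^-10 - A^-2 (w = 0)
2 components over 10 crossings, w = 0
lk(C1,C2): +1
3 Fox colorings among 3^10, |V(-1)| = 2: not tricolorable
why: summing lk over 1 pair gives +1


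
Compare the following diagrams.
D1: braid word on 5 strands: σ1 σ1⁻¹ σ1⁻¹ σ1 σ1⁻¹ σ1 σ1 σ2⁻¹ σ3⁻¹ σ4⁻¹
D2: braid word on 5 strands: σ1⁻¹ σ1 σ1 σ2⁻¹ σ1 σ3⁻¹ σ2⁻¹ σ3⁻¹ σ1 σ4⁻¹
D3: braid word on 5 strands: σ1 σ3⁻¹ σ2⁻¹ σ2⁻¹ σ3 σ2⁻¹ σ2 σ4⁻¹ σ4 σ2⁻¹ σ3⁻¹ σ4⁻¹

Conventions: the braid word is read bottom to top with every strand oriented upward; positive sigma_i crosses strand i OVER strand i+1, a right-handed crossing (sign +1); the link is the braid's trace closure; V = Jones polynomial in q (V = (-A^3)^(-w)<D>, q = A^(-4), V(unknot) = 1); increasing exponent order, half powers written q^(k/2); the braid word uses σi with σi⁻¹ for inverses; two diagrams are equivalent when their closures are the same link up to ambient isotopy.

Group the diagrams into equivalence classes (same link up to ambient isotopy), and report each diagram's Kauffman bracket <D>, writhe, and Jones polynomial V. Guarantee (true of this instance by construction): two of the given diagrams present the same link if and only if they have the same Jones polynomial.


classes: {D1} | {D2} | {D3}
V(D1) = 1  [10 crossings, <D> = A^-6, w = -2]
V(D2) = -q^-3 + 2q^-2 - 2q^-1 + 3 - 2q + 2q^2 - q^3  (w -2, c 10, <D> = -A^-18 + 2A^-14 - 2A^-10 + 3A^-6 - 2A^-2 + 2A^2 - A^6)
D3 (bracket A^-8 - A^-4 + 2 - A^4 + A^8 - A^12; 12 crossings at w = -4): V = -q^-6 + q^-5 - q^-4 + 2q^-3 - q^-2 + q^-1
note: comparing 3 Jones polynomials yields 3 groups


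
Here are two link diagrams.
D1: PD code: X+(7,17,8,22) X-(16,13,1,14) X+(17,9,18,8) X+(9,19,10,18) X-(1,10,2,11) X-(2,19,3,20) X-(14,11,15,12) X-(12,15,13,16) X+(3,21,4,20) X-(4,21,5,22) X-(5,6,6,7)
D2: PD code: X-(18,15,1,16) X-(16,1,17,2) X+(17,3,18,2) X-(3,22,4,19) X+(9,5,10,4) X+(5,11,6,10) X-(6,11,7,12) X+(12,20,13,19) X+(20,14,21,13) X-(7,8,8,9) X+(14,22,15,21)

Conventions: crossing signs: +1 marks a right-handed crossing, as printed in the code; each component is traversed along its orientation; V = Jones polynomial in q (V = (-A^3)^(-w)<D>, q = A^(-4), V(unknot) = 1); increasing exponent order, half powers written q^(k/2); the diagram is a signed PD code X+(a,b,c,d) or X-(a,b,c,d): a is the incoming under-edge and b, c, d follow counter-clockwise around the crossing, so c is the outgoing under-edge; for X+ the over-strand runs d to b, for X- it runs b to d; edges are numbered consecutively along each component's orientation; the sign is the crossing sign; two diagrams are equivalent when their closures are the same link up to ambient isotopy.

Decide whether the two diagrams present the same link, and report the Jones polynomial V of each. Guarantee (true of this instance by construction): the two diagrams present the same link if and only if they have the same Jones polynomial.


equivalent: no
D1 (bracket A^-15 + 2A^-7 - A^-3 + A - A^5; 11 crossings at w = -3): V = q^(-7/2) - q^(-5/2) + q^(-3/2) - 2q^(-1/2) - q^(3/2)
D2 (bracket A^-7 + A; 11 crossings at w = +1): V = -q^(1/2) - q^(5/2)
key observation: comparing 2 Jones polynomials yields 2 groups


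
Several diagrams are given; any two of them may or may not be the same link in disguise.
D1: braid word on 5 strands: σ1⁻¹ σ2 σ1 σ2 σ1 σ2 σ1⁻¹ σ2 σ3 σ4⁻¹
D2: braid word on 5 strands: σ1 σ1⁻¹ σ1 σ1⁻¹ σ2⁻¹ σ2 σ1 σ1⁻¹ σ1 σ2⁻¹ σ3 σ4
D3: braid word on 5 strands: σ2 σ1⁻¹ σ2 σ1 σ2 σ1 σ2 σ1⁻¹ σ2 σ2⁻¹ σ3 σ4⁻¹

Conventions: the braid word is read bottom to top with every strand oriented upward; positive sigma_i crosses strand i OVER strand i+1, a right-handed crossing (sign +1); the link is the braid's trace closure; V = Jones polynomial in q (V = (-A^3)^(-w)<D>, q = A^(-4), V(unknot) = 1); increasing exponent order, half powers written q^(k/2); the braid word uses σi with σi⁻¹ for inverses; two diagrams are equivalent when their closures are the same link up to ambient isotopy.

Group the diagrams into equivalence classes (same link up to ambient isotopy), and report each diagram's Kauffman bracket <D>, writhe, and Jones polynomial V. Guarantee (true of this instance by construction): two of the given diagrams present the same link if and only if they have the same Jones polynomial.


classes: {D1, D3} | {D2}
V(D1) = q - q^2 + 2q^3 - q^4 + q^5 - q^6  [10 crossings, <D> = -A^-12 + A^-8 - A^-4 + 2 - A^4 + A^8, w = +4]
D2 (bracket A^6; 12 crossings at w = +2): V = 1
V(D3) = q - q^2 + 2q^3 - q^4 + q^5 - q^6  (w +4, c 12, <D> = -A^-12 + A^-8 - A^-4 + 2 - A^4 + A^8)
insight: 2 classes among 3 diagrams; unequal V(q) rules out equality


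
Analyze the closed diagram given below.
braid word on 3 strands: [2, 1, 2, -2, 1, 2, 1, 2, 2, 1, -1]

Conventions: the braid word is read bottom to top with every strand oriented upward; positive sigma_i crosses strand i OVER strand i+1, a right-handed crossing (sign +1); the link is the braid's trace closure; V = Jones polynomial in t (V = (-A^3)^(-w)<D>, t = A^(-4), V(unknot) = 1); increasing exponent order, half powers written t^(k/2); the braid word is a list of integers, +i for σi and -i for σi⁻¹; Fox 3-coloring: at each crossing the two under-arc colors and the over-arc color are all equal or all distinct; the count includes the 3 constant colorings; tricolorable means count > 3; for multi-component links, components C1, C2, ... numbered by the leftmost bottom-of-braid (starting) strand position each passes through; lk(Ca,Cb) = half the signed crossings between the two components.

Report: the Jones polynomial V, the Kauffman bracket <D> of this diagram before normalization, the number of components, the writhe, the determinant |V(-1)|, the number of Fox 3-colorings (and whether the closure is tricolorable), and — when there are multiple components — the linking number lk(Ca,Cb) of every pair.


V(t) = -t^(5/2) - t^(9/2) + t^(11/2) - t^(13/2) + t^(15/2) - t^(17/2)
bracket: A^-13 - A^-9 + A^-5 - A^-1 + A^3 + A^11, w = +7
2 components, writhe +7, over 11 crossings
lk(C1,C2) = +3
det 6, colorings 9 of 3^11 — tricolorable
observation: |V(-1)| = 6: so tricolorable, since 3 divides 6


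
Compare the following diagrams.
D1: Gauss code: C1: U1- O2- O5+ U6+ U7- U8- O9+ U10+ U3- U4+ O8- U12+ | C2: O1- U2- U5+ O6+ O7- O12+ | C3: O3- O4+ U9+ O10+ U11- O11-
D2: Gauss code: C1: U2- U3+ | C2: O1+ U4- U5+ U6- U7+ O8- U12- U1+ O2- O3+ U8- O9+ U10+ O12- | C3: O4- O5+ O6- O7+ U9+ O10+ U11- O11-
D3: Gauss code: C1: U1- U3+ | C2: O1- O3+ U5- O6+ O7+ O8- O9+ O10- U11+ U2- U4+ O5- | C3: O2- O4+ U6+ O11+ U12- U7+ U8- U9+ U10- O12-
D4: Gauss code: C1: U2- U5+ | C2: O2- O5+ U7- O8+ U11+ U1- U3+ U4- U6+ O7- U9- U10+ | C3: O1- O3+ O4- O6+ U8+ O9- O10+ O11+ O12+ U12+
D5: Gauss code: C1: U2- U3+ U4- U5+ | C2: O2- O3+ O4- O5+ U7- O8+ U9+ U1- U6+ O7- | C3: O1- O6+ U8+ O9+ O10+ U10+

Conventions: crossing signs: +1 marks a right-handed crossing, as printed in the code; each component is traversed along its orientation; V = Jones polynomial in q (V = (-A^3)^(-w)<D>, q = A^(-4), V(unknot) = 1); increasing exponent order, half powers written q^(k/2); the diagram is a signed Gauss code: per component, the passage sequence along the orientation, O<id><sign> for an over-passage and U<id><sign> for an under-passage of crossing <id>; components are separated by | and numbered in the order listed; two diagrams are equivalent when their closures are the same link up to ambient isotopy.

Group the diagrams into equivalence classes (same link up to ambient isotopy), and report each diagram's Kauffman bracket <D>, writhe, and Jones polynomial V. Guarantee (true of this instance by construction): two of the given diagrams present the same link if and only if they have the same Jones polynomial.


equivalence classes: {D1, D2, D3, D4, D5}
D1 (bracket A^-12 + A^-8 + A^-4 + 1; 12 crossings at w = 0): V = 1 + q + q^2 + q^3
D2 (bracket A^-12 + A^-8 + A^-4 + 1; 12 crossings at w = 0): V = 1 + q + q^2 + q^3
V(D3) = 1 + q + q^2 + q^3  [12 crossings, <D> = A^-12 + A^-8 + A^-4 + 1, w = 0]
D4 (bracket A^-6 + A^-2 + A^2 + A^6; 12 crossings at w = +2): V = 1 + q + q^2 + q^3
V(D5) = 1 + q + q^2 + q^3  [10 crossings, <D> = A^-6 + A^-2 + A^2 + A^6, w = +2]
observation: one V(q) for all 5 diagrams — one class (guaranteed)


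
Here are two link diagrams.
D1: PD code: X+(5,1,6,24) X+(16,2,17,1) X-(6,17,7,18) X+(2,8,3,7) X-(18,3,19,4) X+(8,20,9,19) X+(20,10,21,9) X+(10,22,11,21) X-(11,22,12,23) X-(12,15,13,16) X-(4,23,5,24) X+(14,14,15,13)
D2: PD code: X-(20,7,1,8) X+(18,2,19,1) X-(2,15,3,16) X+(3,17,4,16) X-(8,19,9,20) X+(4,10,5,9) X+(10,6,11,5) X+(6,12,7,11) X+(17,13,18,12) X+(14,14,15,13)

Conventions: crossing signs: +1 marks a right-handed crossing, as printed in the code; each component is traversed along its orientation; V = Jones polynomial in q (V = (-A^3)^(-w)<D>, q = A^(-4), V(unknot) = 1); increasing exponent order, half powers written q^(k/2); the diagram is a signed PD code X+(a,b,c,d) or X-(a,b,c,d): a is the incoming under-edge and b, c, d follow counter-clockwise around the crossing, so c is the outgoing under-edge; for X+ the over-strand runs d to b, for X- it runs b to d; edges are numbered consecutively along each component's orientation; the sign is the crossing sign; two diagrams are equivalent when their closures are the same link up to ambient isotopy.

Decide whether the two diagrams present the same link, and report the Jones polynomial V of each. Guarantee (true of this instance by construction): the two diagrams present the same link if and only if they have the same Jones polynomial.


same link: yes
V(D1) = q^-1 - 1 + 2q - 2q^2 + 2q^3 - 2q^4 + q^5  [12 crossings, <D> = A^-14 - 2A^-10 + 2A^-6 - 2A^-2 + 2A^2 - A^6 + A^10, w = +2]
D2 (bracket A^-8 - 2A^-4 + 2 - 2A^4 + 2A^8 - A^12 + A^16; 10 crossings at w = +4): V = q^-1 - 1 + 2q - 2q^2 + 2q^3 - 2q^4 + q^5
note: one V(q) for all 2 diagrams — one class (guaranteed)


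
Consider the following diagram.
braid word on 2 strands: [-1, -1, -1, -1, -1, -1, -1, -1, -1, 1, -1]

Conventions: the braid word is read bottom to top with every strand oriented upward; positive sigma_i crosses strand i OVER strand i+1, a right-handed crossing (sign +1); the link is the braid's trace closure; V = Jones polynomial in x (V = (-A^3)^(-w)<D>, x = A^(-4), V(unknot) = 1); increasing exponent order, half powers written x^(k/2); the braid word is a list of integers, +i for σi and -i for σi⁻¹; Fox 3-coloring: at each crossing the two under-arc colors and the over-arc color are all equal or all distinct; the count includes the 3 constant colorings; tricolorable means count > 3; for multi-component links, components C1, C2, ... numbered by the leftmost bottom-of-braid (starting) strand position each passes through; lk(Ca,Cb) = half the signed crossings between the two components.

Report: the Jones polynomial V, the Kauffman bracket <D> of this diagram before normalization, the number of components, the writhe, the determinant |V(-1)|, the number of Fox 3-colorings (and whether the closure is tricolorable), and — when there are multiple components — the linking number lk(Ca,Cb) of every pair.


Jones polynomial: V(x) = -x^-13 + x^-12 - x^-11 + x^-10 - x^-9 + x^-8 - x^-7 + x^-6 + x^-4
<D> = -A^-11 - A^-3 + A - A^5 + A^9 - A^13 + A^17 - A^21 + A^25; writhe -9
components 1, writhe -9 (11 crossings)
3-colorings: 9 of 3^11, det 9 — tricolorable
note: |V(-1)| = 9: so tricolorable, since 3 divides 9


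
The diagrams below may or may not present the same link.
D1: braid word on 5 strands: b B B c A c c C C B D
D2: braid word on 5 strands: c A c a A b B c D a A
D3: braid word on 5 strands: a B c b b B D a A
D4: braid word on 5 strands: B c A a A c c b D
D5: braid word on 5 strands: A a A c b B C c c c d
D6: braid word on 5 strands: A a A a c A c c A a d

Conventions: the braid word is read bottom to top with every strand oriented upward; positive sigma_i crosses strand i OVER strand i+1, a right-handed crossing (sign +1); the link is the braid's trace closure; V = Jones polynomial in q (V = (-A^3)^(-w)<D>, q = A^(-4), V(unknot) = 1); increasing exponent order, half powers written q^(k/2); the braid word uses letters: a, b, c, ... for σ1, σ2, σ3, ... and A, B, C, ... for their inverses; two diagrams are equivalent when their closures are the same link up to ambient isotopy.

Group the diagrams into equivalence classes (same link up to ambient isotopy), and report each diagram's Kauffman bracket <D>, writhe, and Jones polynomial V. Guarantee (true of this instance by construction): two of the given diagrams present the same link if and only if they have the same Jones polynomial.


grouping into links: {D1} | {D2, D4, D5, D6} | {D3}
V(D1) = -q^(-5/2) - q^(-1/2)  (w -3, c 11, <D> = A^-7 + A)
V(D2) = -q^(1/2) - q^(3/2) - q^(5/2) + q^(9/2)  [11 crossings, <D> = -A^-15 + A^-7 + A^-3 + A, w = +1]
V(D3) = -q^(-1/2) - q^(1/2)  [9 crossings, <D> = A + A^5, w = +1]
D4 (bracket -A^-15 + A^-7 + A^-3 + A; 9 crossings at w = +1): V = -q^(1/2) - q^(3/2) - q^(5/2) + q^(9/2)
D5 (bracket -A^-9 + A^-1 + A^3 + A^7; 11 crossings at w = +3): V = -q^(1/2) - q^(3/2) - q^(5/2) + q^(9/2)
V(D6) = -q^(1/2) - q^(3/2) - q^(5/2) + q^(9/2)  (w +3, c 11, <D> = -A^-9 + A^-1 + A^3 + A^7)
key observation: 3 values of V(q) split the 6 diagrams


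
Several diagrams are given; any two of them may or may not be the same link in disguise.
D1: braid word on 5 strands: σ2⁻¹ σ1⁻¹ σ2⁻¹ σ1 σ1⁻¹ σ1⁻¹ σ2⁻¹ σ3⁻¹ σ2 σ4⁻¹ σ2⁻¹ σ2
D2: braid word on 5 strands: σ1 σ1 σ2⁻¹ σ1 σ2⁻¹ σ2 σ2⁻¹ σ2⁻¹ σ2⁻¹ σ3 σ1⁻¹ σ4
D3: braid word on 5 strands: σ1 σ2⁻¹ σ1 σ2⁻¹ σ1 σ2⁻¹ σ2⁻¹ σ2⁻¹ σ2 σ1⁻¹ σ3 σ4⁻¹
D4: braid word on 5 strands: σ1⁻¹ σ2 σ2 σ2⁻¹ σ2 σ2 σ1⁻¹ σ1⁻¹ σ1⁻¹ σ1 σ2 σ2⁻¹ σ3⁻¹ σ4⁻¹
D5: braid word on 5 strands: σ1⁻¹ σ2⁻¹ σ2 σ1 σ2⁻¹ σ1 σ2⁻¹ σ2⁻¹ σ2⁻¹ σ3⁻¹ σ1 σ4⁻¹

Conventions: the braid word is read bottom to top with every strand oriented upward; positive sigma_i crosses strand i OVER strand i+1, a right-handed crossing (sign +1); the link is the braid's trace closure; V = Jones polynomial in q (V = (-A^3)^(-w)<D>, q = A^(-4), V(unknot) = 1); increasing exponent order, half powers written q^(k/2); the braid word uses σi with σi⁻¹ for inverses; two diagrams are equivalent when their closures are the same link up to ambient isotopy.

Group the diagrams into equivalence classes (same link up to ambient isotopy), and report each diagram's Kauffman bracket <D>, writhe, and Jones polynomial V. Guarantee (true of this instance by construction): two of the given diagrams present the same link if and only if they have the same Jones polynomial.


grouping into links: {D1} | {D2, D3, D5} | {D4}
V(D1) = -q^-4 + q^-3 + q^-1  (w -6, c 12, <D> = A^-14 + A^-6 - A^-2)
V(D2) = q^-5 - 2q^-4 + 2q^-3 - 2q^-2 + 2q^-1 - 1 + q  (w 0, c 12, <D> = A^-4 - 1 + 2A^4 - 2A^8 + 2A^12 - 2A^16 + A^20)
V(D3) = q^-5 - 2q^-4 + 2q^-3 - 2q^-2 + 2q^-1 - 1 + q  (w -2, c 12, <D> = A^-10 - A^-6 + 2A^-2 - 2A^2 + 2A^6 - 2A^10 + A^14)
V(D4) = -q^-3 + q^-2 - q^-1 + 3 - q + q^2 - q^3  (w -2, c 14, <D> = -A^-18 + A^-14 - A^-10 + 3A^-6 - A^-2 + A^2 - A^6)
V(D5) = q^-5 - 2q^-4 + 2q^-3 - 2q^-2 + 2q^-1 - 1 + q  [12 crossings, <D> = A^-16 - A^-12 + 2A^-8 - 2A^-4 + 2 - 2A^4 + A^8, w = -4]
key observation: 3 values of V(q) split the 5 diagrams


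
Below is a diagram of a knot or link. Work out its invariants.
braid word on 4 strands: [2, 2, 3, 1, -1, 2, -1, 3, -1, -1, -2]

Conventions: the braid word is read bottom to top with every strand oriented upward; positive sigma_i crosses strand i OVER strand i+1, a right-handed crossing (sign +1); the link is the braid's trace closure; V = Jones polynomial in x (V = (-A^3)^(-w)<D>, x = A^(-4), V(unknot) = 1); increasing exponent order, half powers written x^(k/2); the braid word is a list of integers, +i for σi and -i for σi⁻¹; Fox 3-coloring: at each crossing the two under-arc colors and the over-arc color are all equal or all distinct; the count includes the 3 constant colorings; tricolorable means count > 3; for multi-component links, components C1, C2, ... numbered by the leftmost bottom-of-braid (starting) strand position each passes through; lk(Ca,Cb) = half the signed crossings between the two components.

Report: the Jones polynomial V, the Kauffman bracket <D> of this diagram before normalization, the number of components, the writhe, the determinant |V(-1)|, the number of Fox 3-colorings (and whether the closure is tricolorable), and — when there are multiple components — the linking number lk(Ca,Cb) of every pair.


V = -x^-3 + x^-2 - x^-1 + 3 - x + x^2 - x^3
<D> = A^-9 - A^-5 + A^-1 - 3A^3 + A^7 - A^11 + A^15 (w = +1)
1 component over 11 crossings, w = +1
27 Fox colorings among 3^11, |V(-1)| = 9: tricolorable
why: V is palindromic (span 6, det 9): x -> 1/x fixes it; necessary, not sufficient, for amphichirality


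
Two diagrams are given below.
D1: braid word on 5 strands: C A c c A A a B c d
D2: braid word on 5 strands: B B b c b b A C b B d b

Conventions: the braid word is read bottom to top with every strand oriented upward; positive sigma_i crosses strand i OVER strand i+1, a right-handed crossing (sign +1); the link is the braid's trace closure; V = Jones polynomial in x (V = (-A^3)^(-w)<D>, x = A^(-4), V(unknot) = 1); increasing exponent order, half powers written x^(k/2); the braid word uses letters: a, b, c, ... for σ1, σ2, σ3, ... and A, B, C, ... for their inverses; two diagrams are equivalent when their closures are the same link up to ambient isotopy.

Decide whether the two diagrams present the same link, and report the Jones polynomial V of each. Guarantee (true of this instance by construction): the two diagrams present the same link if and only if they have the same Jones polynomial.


equivalent: no
V(D1) = x^-2 + 2 + x^2  (w 0, c 10, <D> = A^-8 + 2 + A^8)
D2 (bracket A^-6 + A^-2 + A^2 + A^6; 12 crossings at w = +2): V = 1 + x + x^2 + x^3
why: 2 classes among 2 diagrams; unequal V(x) rules out equality


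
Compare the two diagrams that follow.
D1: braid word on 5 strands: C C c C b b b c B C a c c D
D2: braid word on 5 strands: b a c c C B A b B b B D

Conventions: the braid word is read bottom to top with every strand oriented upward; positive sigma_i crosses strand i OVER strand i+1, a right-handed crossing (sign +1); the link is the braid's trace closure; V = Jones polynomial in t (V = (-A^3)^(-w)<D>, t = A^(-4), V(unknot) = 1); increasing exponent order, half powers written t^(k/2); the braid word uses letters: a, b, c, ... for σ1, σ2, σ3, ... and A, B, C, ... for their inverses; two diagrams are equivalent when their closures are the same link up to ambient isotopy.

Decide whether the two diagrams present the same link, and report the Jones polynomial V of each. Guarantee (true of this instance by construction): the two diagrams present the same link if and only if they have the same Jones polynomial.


same link: no
V(D1) = t + t^3 - t^4  [14 crossings, <D> = -A^-10 + A^-6 + A^2, w = +2]
V(D2) = 1  [12 crossings, <D> = 1, w = 0]
insight: 2 classes among 2 diagrams; unequal V(t) rules out equality


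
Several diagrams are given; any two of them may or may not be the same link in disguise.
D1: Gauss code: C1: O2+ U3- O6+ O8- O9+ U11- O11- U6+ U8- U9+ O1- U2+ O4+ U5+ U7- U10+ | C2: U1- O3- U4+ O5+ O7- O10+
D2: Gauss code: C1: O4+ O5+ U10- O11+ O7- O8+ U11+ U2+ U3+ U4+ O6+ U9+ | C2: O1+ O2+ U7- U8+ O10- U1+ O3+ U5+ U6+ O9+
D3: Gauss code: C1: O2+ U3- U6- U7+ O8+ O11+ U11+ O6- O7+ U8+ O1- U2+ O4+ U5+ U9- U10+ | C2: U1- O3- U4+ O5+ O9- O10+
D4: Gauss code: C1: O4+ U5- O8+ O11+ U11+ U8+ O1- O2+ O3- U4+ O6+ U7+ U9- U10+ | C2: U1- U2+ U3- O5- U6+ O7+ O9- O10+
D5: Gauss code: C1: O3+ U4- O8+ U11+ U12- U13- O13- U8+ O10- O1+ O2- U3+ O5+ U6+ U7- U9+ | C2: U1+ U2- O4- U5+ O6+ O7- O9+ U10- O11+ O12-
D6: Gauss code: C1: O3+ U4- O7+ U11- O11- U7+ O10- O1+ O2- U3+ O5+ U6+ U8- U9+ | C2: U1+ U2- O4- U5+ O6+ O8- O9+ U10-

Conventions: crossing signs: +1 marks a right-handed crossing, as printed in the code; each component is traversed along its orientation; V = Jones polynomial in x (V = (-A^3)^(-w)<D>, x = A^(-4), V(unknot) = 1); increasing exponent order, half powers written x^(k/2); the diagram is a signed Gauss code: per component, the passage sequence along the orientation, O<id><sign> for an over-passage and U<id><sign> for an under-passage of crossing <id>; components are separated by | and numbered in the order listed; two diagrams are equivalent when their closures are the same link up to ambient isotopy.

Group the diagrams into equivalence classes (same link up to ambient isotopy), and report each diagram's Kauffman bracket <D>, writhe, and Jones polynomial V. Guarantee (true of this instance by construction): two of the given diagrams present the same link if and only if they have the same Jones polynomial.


classes: {D1, D3, D4, D5, D6} | {D2}
V(D1) = -x^(-3/2) + x^(-1/2) - 2x^(1/2) + x^(3/2) - 2x^(5/2) + x^(7/2)  [11 crossings, <D> = -A^-11 + 2A^-7 - A^-3 + 2A - A^5 + A^9, w = +1]
V(D2) = -x^(3/2) - x^(7/2) + x^(9/2) - x^(11/2)  (w +7, c 11, <D> = A^-1 - A^3 + A^7 + A^15)
V(D3) = -x^(-3/2) + x^(-1/2) - 2x^(1/2) + x^(3/2) - 2x^(5/2) + x^(7/2)  (w +3, c 11, <D> = -A^-5 + 2A^-1 - A^3 + 2A^7 - A^11 + A^15)
D4 (bracket -A^-5 + 2A^-1 - A^3 + 2A^7 - A^11 + A^15; 11 crossings at w = +3): V = -x^(-3/2) + x^(-1/2) - 2x^(1/2) + x^(3/2) - 2x^(5/2) + x^(7/2)
D5 (bracket -A^-11 + 2A^-7 - A^-3 + 2A - A^5 + A^9; 13 crossings at w = +1): V = -x^(-3/2) + x^(-1/2) - 2x^(1/2) + x^(3/2) - 2x^(5/2) + x^(7/2)
V(D6) = -x^(-3/2) + x^(-1/2) - 2x^(1/2) + x^(3/2) - 2x^(5/2) + x^(7/2)  (w +1, c 11, <D> = -A^-11 + 2A^-7 - A^-3 + 2A - A^5 + A^9)
insight: comparing 6 Jones polynomials yields 2 groups


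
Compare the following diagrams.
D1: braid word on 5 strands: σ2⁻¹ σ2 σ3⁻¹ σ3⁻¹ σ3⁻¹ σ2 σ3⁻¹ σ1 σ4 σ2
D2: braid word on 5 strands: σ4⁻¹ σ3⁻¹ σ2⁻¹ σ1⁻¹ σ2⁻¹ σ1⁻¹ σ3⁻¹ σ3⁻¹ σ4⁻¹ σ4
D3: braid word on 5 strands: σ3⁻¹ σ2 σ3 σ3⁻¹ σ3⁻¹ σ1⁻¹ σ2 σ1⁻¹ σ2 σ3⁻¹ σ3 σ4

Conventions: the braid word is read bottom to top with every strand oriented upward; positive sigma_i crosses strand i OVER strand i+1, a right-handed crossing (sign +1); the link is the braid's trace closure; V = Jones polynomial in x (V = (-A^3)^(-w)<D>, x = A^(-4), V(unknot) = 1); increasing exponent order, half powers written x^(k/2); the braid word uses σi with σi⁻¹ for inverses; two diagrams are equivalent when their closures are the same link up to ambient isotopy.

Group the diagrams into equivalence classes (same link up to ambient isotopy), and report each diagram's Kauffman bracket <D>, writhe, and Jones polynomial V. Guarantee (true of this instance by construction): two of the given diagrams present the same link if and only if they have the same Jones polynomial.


classes: {D1} | {D2} | {D3}
V(D1) = x^-5 - 2x^-4 + 2x^-3 - 2x^-2 + 2x^-1 - 1 + x  [10 crossings, <D> = A^-4 - 1 + 2A^4 - 2A^8 + 2A^12 - 2A^16 + A^20, w = 0]
V(D2) = x^-8 - 2x^-7 + x^-6 - 2x^-5 + 2x^-4 + x^-2  [10 crossings, <D> = A^-16 + 2A^-8 - 2A^-4 + 1 - 2A^4 + A^8, w = -8]
V(D3) = x^-4 - 2x^-3 + 3x^-2 - 4x^-1 + 4 - 3x + 3x^2 - x^3  [12 crossings, <D> = -A^-12 + 3A^-8 - 3A^-4 + 4 - 4A^4 + 3A^8 - 2A^12 + A^16, w = 0]
note: V(x) takes 3 values over 3 diagrams, fixing the grouping
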